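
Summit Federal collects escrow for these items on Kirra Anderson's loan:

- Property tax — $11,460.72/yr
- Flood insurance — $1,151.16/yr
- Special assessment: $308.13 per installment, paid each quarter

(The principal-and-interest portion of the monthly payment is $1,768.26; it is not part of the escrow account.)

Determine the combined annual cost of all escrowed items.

Property tax = $11,460.72 annually
Flood insurance = $1,151.16 annually
Special assessment = $308.13 × 4 = $1,232.52 annually
Combined annual = $11,460.72 + $1,151.16 + $1,232.52 = $13,844.40

$13,844.40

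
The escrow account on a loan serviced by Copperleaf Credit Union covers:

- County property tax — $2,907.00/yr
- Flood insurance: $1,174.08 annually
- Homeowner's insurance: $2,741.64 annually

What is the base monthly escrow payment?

$568.56

County property tax = $2,907.00 per year
Flood insurance = $1,174.08 per year
Homeowner's insurance = $2,741.64 per year
Annual escrow total = $6,822.72
Monthly = $6,822.72 / 12 = $568.56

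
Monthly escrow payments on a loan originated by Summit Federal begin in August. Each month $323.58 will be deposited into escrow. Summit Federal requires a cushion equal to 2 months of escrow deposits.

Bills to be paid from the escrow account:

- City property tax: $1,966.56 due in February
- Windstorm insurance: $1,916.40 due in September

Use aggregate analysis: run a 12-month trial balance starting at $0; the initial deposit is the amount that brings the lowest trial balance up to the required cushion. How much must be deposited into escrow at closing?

Cushion = 2 × $323.58 = $647.16
Trial balance (start $0, +$323.58 each month, − disbursements):
  Aug: +$323.58 → $323.58
  Sep: +$323.58 − $1,916.40 → -$1,269.24
  Oct: +$323.58 → -$945.66
  Nov: +$323.58 → -$622.08
  Dec: +$323.58 → -$298.50
  Jan: +$323.58 → $25.08
  Feb: +$323.58 − $1,966.56 → -$1,617.90
  Mar: +$323.58 → -$1,294.32
  Apr: +$323.58 → -$970.74
  May: +$323.58 → -$647.16
  Jun: +$323.58 → -$323.58
  Jul: +$323.58 → $0.00
Lowest trial balance = -$1,617.90 (Feb)
Initial deposit = cushion − low point = $647.16 − (-$1,617.90) = $2,265.06

$2,265.06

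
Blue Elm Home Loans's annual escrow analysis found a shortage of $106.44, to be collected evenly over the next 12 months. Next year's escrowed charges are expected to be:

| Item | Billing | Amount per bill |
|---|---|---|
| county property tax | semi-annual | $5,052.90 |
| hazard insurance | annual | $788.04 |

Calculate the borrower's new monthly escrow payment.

County property tax — $5,052.90 × 2 = $10,105.80 annually
Hazard insurance — $788.04 annually
Total annual escrow = $10,105.80 + $788.04 = $10,893.84
Per month = $10,893.84 / 12 = $907.82
Shortage per month = $106.44 / 12 = $8.87
Adjusted monthly = $907.82 + $8.87 = $916.69

$916.69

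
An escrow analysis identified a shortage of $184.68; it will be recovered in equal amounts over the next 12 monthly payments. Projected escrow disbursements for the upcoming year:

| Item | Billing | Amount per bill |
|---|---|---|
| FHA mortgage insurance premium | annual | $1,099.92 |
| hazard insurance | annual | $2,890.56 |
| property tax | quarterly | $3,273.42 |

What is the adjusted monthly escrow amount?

$1,439.07

FHA mortgage insurance premium: $1,099.92
Hazard insurance: $2,890.56
Property tax: $3,273.42 × 4 = $13,093.68
Combined annual = $1,099.92 + $2,890.56 + $13,093.68 = $17,084.16
Base monthly escrow = $17,084.16 / 12 = $1,423.68
Shortage per month = $184.68 / 12 = $15.39
New monthly escrow = $1,423.68 + $15.39 = $1,439.07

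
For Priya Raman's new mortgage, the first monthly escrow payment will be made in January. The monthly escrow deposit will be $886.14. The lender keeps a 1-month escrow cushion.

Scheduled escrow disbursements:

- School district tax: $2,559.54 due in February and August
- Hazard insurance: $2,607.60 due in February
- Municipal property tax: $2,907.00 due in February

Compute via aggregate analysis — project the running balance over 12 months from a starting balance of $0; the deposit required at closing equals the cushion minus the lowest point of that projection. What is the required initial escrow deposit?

$7,188.00

Cushion = 1 × $886.14 = $886.14
Trial balance (start $0, +$886.14 each month, − disbursements):
  Jan: +$886.14 → $886.14
  Feb: +$886.14 − $8,074.14 → -$6,301.86
  Mar: +$886.14 → -$5,415.72
  Apr: +$886.14 → -$4,529.58
  May: +$886.14 → -$3,643.44
  Jun: +$886.14 → -$2,757.30
  Jul: +$886.14 → -$1,871.16
  Aug: +$886.14 − $2,559.54 → -$3,544.56
  Sep: +$886.14 → -$2,658.42
  Oct: +$886.14 → -$1,772.28
  Nov: +$886.14 → -$886.14
  Dec: +$886.14 → $0.00
Lowest trial balance = -$6,301.86 (Feb)
Initial deposit = cushion − low point = $886.14 − (-$6,301.86) = $7,188.00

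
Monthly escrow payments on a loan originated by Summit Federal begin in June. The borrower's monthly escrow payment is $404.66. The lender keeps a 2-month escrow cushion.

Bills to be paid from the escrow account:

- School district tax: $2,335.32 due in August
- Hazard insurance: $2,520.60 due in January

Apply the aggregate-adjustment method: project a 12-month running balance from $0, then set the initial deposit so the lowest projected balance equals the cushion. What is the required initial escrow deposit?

$2,427.96

Cushion = 2 × $404.66 = $809.32
Trial balance (start $0, +$404.66 each month, − disbursements):
  Jun: +$404.66 → $404.66
  Jul: +$404.66 → $809.32
  Aug: +$404.66 − $2,335.32 → -$1,121.34
  Sep: +$404.66 → -$716.68
  Oct: +$404.66 → -$312.02
  Nov: +$404.66 → $92.64
  Dec: +$404.66 → $497.30
  Jan: +$404.66 − $2,520.60 → -$1,618.64
  Feb: +$404.66 → -$1,213.98
  Mar: +$404.66 → -$809.32
  Apr: +$404.66 → -$404.66
  May: +$404.66 → $0.00
Lowest trial balance = -$1,618.64 (Jan)
Initial deposit = cushion − low point = $809.32 − (-$1,618.64) = $2,427.96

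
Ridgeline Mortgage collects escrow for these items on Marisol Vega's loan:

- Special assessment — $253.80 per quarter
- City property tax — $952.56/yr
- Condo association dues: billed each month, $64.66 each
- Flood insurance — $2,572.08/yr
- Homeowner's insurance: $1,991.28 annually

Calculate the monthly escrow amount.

$608.92

Special assessment — $253.80 × 4 = $1,015.20 annually
City property tax — $952.56 annually
Condo association dues — $64.66 × 12 = $775.92 annually
Flood insurance — $2,572.08 annually
Homeowner's insurance — $1,991.28 annually
Annual escrow total = $1,015.20 + $952.56 + $775.92 + $2,572.08 + $1,991.28 = $7,307.04
Per month = $7,307.04 / 12 = $608.92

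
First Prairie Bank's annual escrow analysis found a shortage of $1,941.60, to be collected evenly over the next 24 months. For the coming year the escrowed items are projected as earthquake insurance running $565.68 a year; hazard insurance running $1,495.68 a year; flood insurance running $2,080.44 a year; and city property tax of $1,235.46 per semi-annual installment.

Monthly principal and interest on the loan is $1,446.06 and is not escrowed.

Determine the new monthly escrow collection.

$631.96

Earthquake insurance: $565.68 annually
Hazard insurance: $1,495.68 annually
Flood insurance: $2,080.44 annually
City property tax: $1,235.46 × 2 = $2,470.92 annually
Total per year = $6,612.72
Monthly = $6,612.72 ÷ 12 = $551.06
Shortage spread = $1,941.60 ÷ 24 = $80.90/mo
New monthly escrow = $551.06 + $80.90 = $631.96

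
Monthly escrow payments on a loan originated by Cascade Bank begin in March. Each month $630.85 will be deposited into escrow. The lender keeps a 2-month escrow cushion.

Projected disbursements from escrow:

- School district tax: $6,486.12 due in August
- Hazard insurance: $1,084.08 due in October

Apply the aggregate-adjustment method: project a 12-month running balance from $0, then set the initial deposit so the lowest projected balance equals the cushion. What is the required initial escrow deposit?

$3,962.72

Cushion = 2 × $630.85 = $1,261.70
Trial balance (start $0, +$630.85 each month, − disbursements):
  Mar: +$630.85 → $630.85
  Apr: +$630.85 → $1,261.70
  May: +$630.85 → $1,892.55
  Jun: +$630.85 → $2,523.40
  Jul: +$630.85 → $3,154.25
  Aug: +$630.85 − $6,486.12 → -$2,701.02
  Sep: +$630.85 → -$2,070.17
  Oct: +$630.85 − $1,084.08 → -$2,523.40
  Nov: +$630.85 → -$1,892.55
  Dec: +$630.85 → -$1,261.70
  Jan: +$630.85 → -$630.85
  Feb: +$630.85 → $0.00
Lowest trial balance = -$2,701.02 (Aug)
Initial deposit = cushion − low point = $1,261.70 − (-$2,701.02) = $3,962.72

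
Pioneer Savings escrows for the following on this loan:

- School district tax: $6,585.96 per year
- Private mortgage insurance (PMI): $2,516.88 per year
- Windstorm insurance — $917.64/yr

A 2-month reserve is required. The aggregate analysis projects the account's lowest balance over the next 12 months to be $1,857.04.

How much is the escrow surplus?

School district tax = $6,585.96 annually
Private mortgage insurance (PMI) = $2,516.88 annually
Windstorm insurance = $917.64 annually
Total per year = $6,585.96 + $2,516.88 + $917.64 = $10,020.48
Monthly escrow = $10,020.48 / 12 = $835.04
Required cushion = 2 × $835.04 = $1,670.08
Surplus = $1,857.04 − $1,670.08 = $186.96

$186.96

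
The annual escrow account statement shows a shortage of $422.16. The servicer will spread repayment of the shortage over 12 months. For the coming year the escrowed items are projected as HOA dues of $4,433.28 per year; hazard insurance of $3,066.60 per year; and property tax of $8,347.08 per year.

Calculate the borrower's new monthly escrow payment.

$1,355.76

HOA dues — $4,433.28
Hazard insurance — $3,066.60
Property tax — $8,347.08
Combined annual = $4,433.28 + $3,066.60 + $8,347.08 = $15,846.96
Monthly escrow = $15,846.96 / 12 = $1,320.58
Monthly shortage recovery: $422.16 / 12 = $35.18
New monthly escrow = $1,320.58 + $35.18 = $1,355.76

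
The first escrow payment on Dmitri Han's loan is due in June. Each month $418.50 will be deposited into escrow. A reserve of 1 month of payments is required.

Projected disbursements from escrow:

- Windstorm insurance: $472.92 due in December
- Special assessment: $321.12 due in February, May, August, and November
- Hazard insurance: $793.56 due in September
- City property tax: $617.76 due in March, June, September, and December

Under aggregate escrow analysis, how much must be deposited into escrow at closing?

$1,251.00

Cushion = 1 × $418.50 = $418.50
Trial balance (start $0, +$418.50 each month, − disbursements):
  Jun: +$418.50 − $617.76 → -$199.26
  Jul: +$418.50 → $219.24
  Aug: +$418.50 − $321.12 → $316.62
  Sep: +$418.50 − $1,411.32 → -$676.20
  Oct: +$418.50 → -$257.70
  Nov: +$418.50 − $321.12 → -$160.32
  Dec: +$418.50 − $1,090.68 → -$832.50
  Jan: +$418.50 → -$414.00
  Feb: +$418.50 − $321.12 → -$316.62
  Mar: +$418.50 − $617.76 → -$515.88
  Apr: +$418.50 → -$97.38
  May: +$418.50 − $321.12 → $0.00
Lowest trial balance = -$832.50 (Dec)
Initial deposit = cushion − low point = $418.50 − (-$832.50) = $1,251.00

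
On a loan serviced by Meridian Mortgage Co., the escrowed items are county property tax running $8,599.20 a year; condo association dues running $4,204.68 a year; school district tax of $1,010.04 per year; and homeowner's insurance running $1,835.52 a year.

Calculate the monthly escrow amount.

$1,304.12

County property tax = $8,599.20 annually
Condo association dues = $4,204.68 annually
School district tax = $1,010.04 annually
Homeowner's insurance = $1,835.52 annually
Combined annual = $8,599.20 + $4,204.68 + $1,010.04 + $1,835.52 = $15,649.44
Per month = $15,649.44 / 12 = $1,304.12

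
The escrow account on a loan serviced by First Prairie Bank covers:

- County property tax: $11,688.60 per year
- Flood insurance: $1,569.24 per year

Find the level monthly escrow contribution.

County property tax: $11,688.60/yr
Flood insurance: $1,569.24/yr
Total per year = $11,688.60 + $1,569.24 = $13,257.84
Base monthly escrow = $13,257.84 / 12 = $1,104.82

$1,104.82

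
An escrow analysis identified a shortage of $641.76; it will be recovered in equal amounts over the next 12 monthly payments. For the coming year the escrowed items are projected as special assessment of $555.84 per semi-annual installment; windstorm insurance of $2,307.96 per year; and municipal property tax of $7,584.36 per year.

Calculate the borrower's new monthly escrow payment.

$970.48

Special assessment — $555.84 × 2 = $1,111.68 annually
Windstorm insurance — $2,307.96 annually
Municipal property tax — $7,584.36 annually
Total annual escrow = $1,111.68 + $2,307.96 + $7,584.36 = $11,004.00
Base monthly escrow = $11,004.00 ÷ 12 = $917.00
Shortage per month = $641.76 ÷ 12 = $53.48
Adjusted monthly = $917.00 + $53.48 = $970.48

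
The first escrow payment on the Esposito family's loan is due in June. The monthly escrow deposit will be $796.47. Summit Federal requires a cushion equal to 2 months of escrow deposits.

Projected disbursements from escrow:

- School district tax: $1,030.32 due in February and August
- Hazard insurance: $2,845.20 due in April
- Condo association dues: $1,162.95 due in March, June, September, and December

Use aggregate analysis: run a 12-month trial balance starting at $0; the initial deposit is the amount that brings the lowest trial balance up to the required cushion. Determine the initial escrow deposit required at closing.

Cushion = 2 × $796.47 = $1,592.94
Trial balance (start $0, +$796.47 each month, − disbursements):
  Jun: +$796.47 − $1,162.95 → -$366.48
  Jul: +$796.47 → $429.99
  Aug: +$796.47 − $1,030.32 → $196.14
  Sep: +$796.47 − $1,162.95 → -$170.34
  Oct: +$796.47 → $626.13
  Nov: +$796.47 → $1,422.60
  Dec: +$796.47 − $1,162.95 → $1,056.12
  Jan: +$796.47 → $1,852.59
  Feb: +$796.47 − $1,030.32 → $1,618.74
  Mar: +$796.47 − $1,162.95 → $1,252.26
  Apr: +$796.47 − $2,845.20 → -$796.47
  May: +$796.47 → $0.00
Lowest trial balance = -$796.47 (Apr)
Initial deposit = cushion − low point = $1,592.94 − (-$796.47) = $2,389.41

$2,389.41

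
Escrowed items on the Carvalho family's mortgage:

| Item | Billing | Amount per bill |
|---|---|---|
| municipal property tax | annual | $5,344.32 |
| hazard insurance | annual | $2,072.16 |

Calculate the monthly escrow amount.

Municipal property tax — $5,344.32 per year
Hazard insurance — $2,072.16 per year
Annual escrow total = $5,344.32 + $2,072.16 = $7,416.48
Base monthly escrow = $7,416.48 ÷ 12 = $618.04

$618.04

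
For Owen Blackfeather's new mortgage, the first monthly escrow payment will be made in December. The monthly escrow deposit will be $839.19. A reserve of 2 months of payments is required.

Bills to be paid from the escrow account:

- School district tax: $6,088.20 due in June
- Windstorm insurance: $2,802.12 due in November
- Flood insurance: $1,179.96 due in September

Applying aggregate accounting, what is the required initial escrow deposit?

$1,892.25

Cushion = 2 × $839.19 = $1,678.38
Trial balance (start $0, +$839.19 each month, − disbursements):
  Dec: +$839.19 → $839.19
  Jan: +$839.19 → $1,678.38
  Feb: +$839.19 → $2,517.57
  Mar: +$839.19 → $3,356.76
  Apr: +$839.19 → $4,195.95
  May: +$839.19 → $5,035.14
  Jun: +$839.19 − $6,088.20 → -$213.87
  Jul: +$839.19 → $625.32
  Aug: +$839.19 → $1,464.51
  Sep: +$839.19 − $1,179.96 → $1,123.74
  Oct: +$839.19 → $1,962.93
  Nov: +$839.19 − $2,802.12 → $0.00
Lowest trial balance = -$213.87 (Jun)
Initial deposit = cushion − low point = $1,678.38 − (-$213.87) = $1,892.25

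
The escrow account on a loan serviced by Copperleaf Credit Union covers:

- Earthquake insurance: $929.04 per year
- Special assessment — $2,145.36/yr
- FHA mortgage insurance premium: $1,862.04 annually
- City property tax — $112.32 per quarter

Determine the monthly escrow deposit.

$448.81

Earthquake insurance = $929.04 per year
Special assessment = $2,145.36 per year
FHA mortgage insurance premium = $1,862.04 per year
City property tax = $112.32 × 4 = $449.28 per year
Total per year = $929.04 + $2,145.36 + $1,862.04 + $449.28 = $5,385.72
Monthly = $5,385.72 ÷ 12 = $448.81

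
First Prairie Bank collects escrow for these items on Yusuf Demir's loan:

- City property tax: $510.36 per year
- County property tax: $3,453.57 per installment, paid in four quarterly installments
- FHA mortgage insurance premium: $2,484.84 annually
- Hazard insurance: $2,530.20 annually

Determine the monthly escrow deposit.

City property tax = $510.36
County property tax = $3,453.57 × 4 = $13,814.28
FHA mortgage insurance premium = $2,484.84
Hazard insurance = $2,530.20
Total per year = $510.36 + $13,814.28 + $2,484.84 + $2,530.20 = $19,339.68
Base monthly escrow = $19,339.68 / 12 = $1,611.64

$1,611.64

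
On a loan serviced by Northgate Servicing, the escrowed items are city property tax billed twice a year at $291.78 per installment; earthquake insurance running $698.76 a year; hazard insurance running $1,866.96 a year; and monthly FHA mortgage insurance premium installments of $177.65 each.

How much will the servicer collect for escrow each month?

City property tax: $291.78 × 2 = $583.56
Earthquake insurance: $698.76
Hazard insurance: $1,866.96
FHA mortgage insurance premium: $177.65 × 12 = $2,131.80
Combined annual = $583.56 + $698.76 + $1,866.96 + $2,131.80 = $5,281.08
Per month = $5,281.08 / 12 = $440.09

$440.09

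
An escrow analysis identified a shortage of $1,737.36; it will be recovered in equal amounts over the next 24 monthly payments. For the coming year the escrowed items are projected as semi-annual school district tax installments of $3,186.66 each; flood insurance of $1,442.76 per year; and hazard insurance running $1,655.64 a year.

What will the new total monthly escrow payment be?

$861.70

School district tax: $3,186.66 × 2 = $6,373.32 annually
Flood insurance: $1,442.76 annually
Hazard insurance: $1,655.64 annually
Yearly total = $9,471.72
Per month = $9,471.72 ÷ 12 = $789.31
Shortage per month = $1,737.36 / 24 = $72.39
Adjusted monthly = $789.31 + $72.39 = $861.70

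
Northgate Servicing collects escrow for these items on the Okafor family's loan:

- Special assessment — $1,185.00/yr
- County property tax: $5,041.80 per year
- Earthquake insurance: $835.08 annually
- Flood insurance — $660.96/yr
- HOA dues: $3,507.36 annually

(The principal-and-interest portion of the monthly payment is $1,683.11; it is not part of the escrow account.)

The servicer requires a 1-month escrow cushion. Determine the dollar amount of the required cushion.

Special assessment: $1,185.00
County property tax: $5,041.80
Earthquake insurance: $835.08
Flood insurance: $660.96
HOA dues: $3,507.36
Combined annual = $1,185.00 + $5,041.80 + $835.08 + $660.96 + $3,507.36 = $11,230.20
Per month = $11,230.20 / 12 = $935.85
Required cushion = 1 × $935.85 = $935.85

$935.85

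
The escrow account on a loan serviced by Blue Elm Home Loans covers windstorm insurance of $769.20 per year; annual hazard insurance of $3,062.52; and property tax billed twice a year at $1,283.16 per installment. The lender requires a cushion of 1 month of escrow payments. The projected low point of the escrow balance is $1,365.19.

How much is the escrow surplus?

Windstorm insurance — $769.20/yr
Hazard insurance — $3,062.52/yr
Property tax — $1,283.16 × 2 = $2,566.32/yr
Total per year = $6,398.04
Monthly escrow = $6,398.04 ÷ 12 = $533.17
Required cushion = 1 × $533.17 = $533.17
Excess over cushion: $1,365.19 − $533.17 = $832.02

$832.02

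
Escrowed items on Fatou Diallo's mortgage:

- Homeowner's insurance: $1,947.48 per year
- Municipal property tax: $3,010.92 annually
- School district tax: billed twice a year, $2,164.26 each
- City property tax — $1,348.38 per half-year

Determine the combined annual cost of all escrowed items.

Homeowner's insurance = $1,947.48
Municipal property tax = $3,010.92
School district tax = $2,164.26 × 2 = $4,328.52
City property tax = $1,348.38 × 2 = $2,696.76
Total per year = $1,947.48 + $3,010.92 + $4,328.52 + $2,696.76 = $11,983.68

$11,983.68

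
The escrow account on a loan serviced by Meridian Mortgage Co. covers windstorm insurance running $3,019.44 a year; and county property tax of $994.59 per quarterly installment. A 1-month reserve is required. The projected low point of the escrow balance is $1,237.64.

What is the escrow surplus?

$654.49

Windstorm insurance — $3,019.44
County property tax — $994.59 × 4 = $3,978.36
Total per year = $6,997.80
Monthly escrow = $6,997.80 ÷ 12 = $583.15
Required cushion = 1 × $583.15 = $583.15
Surplus = $1,237.64 − $583.15 = $654.49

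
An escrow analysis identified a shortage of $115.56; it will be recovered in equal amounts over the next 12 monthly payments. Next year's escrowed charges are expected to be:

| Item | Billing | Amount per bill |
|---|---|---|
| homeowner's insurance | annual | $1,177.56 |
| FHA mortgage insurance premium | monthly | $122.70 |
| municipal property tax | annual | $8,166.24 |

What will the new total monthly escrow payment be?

Homeowner's insurance: $1,177.56
FHA mortgage insurance premium: $122.70 × 12 = $1,472.40
Municipal property tax: $8,166.24
Yearly total = $10,816.20
Monthly = $10,816.20 / 12 = $901.35
Shortage spread = $115.56 ÷ 12 = $9.63/mo
Adjusted monthly = $901.35 + $9.63 = $910.98

$910.98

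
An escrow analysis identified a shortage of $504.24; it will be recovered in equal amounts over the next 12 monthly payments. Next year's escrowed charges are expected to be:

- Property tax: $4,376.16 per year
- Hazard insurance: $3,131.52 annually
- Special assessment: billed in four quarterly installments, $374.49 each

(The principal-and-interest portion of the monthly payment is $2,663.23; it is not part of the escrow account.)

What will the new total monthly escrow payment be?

$792.49

Property tax — $4,376.16 annually
Hazard insurance — $3,131.52 annually
Special assessment — $374.49 × 4 = $1,497.96 annually
Total per year = $4,376.16 + $3,131.52 + $1,497.96 = $9,005.64
Monthly escrow = $9,005.64 / 12 = $750.47
Shortage spread = $504.24 ÷ 12 = $42.02/mo
New monthly escrow = $750.47 + $42.02 = $792.49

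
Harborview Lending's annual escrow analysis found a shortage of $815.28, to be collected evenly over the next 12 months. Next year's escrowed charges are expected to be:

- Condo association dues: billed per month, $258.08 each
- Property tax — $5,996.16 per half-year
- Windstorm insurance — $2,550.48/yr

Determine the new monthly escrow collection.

Condo association dues — $258.08 × 12 = $3,096.96
Property tax — $5,996.16 × 2 = $11,992.32
Windstorm insurance — $2,550.48
Total annual escrow = $3,096.96 + $11,992.32 + $2,550.48 = $17,639.76
Monthly escrow = $17,639.76 / 12 = $1,469.98
Shortage per month = $815.28 / 12 = $67.94
New monthly escrow = $1,469.98 + $67.94 = $1,537.92

$1,537.92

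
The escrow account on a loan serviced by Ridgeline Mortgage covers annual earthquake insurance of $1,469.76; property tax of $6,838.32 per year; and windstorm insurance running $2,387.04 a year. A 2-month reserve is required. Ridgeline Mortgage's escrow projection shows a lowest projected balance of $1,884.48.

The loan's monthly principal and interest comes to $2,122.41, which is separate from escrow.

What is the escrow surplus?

Earthquake insurance — $1,469.76/yr
Property tax — $6,838.32/yr
Windstorm insurance — $2,387.04/yr
Yearly total = $1,469.76 + $6,838.32 + $2,387.04 = $10,695.12
Per month = $10,695.12 / 12 = $891.26
Required reserve = 2 × $891.26 = $1,782.52
Excess over cushion: $1,884.48 − $1,782.52 = $101.96

$101.96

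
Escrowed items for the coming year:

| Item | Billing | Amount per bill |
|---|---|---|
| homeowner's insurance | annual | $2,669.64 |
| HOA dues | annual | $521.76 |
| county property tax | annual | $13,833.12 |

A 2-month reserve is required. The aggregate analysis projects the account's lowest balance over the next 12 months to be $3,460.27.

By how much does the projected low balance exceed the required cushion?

$622.85

Homeowner's insurance: $2,669.64 per year
HOA dues: $521.76 per year
County property tax: $13,833.12 per year
Yearly total = $2,669.64 + $521.76 + $13,833.12 = $17,024.52
Monthly escrow = $17,024.52 ÷ 12 = $1,418.71
Required reserve = 2 × $1,418.71 = $2,837.42
Surplus = $3,460.27 − $2,837.42 = $622.85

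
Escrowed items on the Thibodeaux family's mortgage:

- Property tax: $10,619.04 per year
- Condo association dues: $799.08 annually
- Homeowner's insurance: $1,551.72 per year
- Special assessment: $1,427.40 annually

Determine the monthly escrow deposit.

Property tax = $10,619.04 annually
Condo association dues = $799.08 annually
Homeowner's insurance = $1,551.72 annually
Special assessment = $1,427.40 annually
Yearly total = $10,619.04 + $799.08 + $1,551.72 + $1,427.40 = $14,397.24
Per month = $14,397.24 ÷ 12 = $1,199.77

$1,199.77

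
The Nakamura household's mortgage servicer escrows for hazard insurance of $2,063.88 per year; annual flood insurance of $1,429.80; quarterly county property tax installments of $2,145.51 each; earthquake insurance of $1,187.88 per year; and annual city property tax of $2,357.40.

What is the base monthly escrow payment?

Hazard insurance — $2,063.88 per year
Flood insurance — $1,429.80 per year
County property tax — $2,145.51 × 4 = $8,582.04 per year
Earthquake insurance — $1,187.88 per year
City property tax — $2,357.40 per year
Annual escrow total = $2,063.88 + $1,429.80 + $8,582.04 + $1,187.88 + $2,357.40 = $15,621.00
Monthly escrow = $15,621.00 ÷ 12 = $1,301.75

$1,301.75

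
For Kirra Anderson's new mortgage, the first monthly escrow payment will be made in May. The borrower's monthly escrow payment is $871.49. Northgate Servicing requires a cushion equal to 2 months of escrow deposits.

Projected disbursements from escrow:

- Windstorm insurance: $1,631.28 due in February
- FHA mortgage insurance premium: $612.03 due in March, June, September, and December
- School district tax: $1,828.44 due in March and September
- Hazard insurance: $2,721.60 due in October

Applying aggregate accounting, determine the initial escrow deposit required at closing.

$2,614.47

Cushion = 2 × $871.49 = $1,742.98
Trial balance (start $0, +$871.49 each month, − disbursements):
  May: +$871.49 → $871.49
  Jun: +$871.49 − $612.03 → $1,130.95
  Jul: +$871.49 → $2,002.44
  Aug: +$871.49 → $2,873.93
  Sep: +$871.49 − $2,440.47 → $1,304.95
  Oct: +$871.49 − $2,721.60 → -$545.16
  Nov: +$871.49 → $326.33
  Dec: +$871.49 − $612.03 → $585.79
  Jan: +$871.49 → $1,457.28
  Feb: +$871.49 − $1,631.28 → $697.49
  Mar: +$871.49 − $2,440.47 → -$871.49
  Apr: +$871.49 → $0.00
Lowest trial balance = -$871.49 (Mar)
Initial deposit = cushion − low point = $1,742.98 − (-$871.49) = $2,614.47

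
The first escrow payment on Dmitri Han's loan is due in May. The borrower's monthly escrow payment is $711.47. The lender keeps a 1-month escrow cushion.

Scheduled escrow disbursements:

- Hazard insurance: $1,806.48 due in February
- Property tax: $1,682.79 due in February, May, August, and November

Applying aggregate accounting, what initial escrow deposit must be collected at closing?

Cushion = 1 × $711.47 = $711.47
Trial balance (start $0, +$711.47 each month, − disbursements):
  May: +$711.47 − $1,682.79 → -$971.32
  Jun: +$711.47 → -$259.85
  Jul: +$711.47 → $451.62
  Aug: +$711.47 − $1,682.79 → -$519.70
  Sep: +$711.47 → $191.77
  Oct: +$711.47 → $903.24
  Nov: +$711.47 − $1,682.79 → -$68.08
  Dec: +$711.47 → $643.39
  Jan: +$711.47 → $1,354.86
  Feb: +$711.47 − $3,489.27 → -$1,422.94
  Mar: +$711.47 → -$711.47
  Apr: +$711.47 → $0.00
Lowest trial balance = -$1,422.94 (Feb)
Initial deposit = cushion − low point = $711.47 − (-$1,422.94) = $2,134.41

$2,134.41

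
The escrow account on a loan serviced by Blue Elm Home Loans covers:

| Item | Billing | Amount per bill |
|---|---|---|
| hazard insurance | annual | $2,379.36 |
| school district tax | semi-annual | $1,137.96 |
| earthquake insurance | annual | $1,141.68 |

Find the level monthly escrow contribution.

Hazard insurance: $2,379.36
School district tax: $1,137.96 × 2 = $2,275.92
Earthquake insurance: $1,141.68
Combined annual = $5,796.96
Base monthly escrow = $5,796.96 / 12 = $483.08

$483.08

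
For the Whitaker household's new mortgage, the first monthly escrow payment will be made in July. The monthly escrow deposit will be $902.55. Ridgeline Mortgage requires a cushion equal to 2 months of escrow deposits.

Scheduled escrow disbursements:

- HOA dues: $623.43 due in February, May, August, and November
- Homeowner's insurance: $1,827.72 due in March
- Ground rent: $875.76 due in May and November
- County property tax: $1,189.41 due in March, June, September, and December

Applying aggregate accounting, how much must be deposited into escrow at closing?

Cushion = 2 × $902.55 = $1,805.10
Trial balance (start $0, +$902.55 each month, − disbursements):
  Jul: +$902.55 → $902.55
  Aug: +$902.55 − $623.43 → $1,181.67
  Sep: +$902.55 − $1,189.41 → $894.81
  Oct: +$902.55 → $1,797.36
  Nov: +$902.55 − $1,499.19 → $1,200.72
  Dec: +$902.55 − $1,189.41 → $913.86
  Jan: +$902.55 → $1,816.41
  Feb: +$902.55 − $623.43 → $2,095.53
  Mar: +$902.55 − $3,017.13 → -$19.05
  Apr: +$902.55 → $883.50
  May: +$902.55 − $1,499.19 → $286.86
  Jun: +$902.55 − $1,189.41 → $0.00
Lowest trial balance = -$19.05 (Mar)
Initial deposit = cushion − low point = $1,805.10 − (-$19.05) = $1,824.15

$1,824.15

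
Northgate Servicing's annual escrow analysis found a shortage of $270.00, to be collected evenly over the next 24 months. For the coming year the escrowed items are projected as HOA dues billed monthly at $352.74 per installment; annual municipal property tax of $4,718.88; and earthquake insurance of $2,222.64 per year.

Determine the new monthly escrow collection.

$942.45

HOA dues: $352.74 × 12 = $4,232.88
Municipal property tax: $4,718.88
Earthquake insurance: $2,222.64
Yearly total = $4,232.88 + $4,718.88 + $2,222.64 = $11,174.40
Monthly escrow = $11,174.40 ÷ 12 = $931.20
Shortage per month = $270.00 / 24 = $11.25
Adjusted monthly = $931.20 + $11.25 = $942.45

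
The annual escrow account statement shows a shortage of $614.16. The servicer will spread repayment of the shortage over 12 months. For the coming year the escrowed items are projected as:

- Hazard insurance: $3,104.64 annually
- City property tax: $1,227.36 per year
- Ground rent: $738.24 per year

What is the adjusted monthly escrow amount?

Hazard insurance = $3,104.64 annually
City property tax = $1,227.36 annually
Ground rent = $738.24 annually
Total annual escrow = $3,104.64 + $1,227.36 + $738.24 = $5,070.24
Monthly escrow = $5,070.24 / 12 = $422.52
Shortage per month = $614.16 / 12 = $51.18
Adjusted monthly = $422.52 + $51.18 = $473.70

$473.70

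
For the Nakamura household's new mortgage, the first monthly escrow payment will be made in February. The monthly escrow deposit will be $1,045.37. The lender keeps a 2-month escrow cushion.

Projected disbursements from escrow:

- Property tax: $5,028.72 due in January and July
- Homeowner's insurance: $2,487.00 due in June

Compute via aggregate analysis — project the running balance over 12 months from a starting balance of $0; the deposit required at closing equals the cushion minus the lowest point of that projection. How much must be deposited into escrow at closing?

Cushion = 2 × $1,045.37 = $2,090.74
Trial balance (start $0, +$1,045.37 each month, − disbursements):
  Feb: +$1,045.37 → $1,045.37
  Mar: +$1,045.37 → $2,090.74
  Apr: +$1,045.37 → $3,136.11
  May: +$1,045.37 → $4,181.48
  Jun: +$1,045.37 − $2,487.00 → $2,739.85
  Jul: +$1,045.37 − $5,028.72 → -$1,243.50
  Aug: +$1,045.37 → -$198.13
  Sep: +$1,045.37 → $847.24
  Oct: +$1,045.37 → $1,892.61
  Nov: +$1,045.37 → $2,937.98
  Dec: +$1,045.37 → $3,983.35
  Jan: +$1,045.37 − $5,028.72 → $0.00
Lowest trial balance = -$1,243.50 (Jul)
Initial deposit = cushion − low point = $2,090.74 − (-$1,243.50) = $3,334.24

$3,334.24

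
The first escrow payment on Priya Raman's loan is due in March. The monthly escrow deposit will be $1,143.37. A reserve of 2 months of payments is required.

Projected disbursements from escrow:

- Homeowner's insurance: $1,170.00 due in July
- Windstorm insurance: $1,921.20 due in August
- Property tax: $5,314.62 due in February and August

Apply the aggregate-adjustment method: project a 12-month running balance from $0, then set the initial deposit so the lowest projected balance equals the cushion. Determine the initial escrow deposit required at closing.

$3,832.34

Cushion = 2 × $1,143.37 = $2,286.74
Trial balance (start $0, +$1,143.37 each month, − disbursements):
  Mar: +$1,143.37 → $1,143.37
  Apr: +$1,143.37 → $2,286.74
  May: +$1,143.37 → $3,430.11
  Jun: +$1,143.37 → $4,573.48
  Jul: +$1,143.37 − $1,170.00 → $4,546.85
  Aug: +$1,143.37 − $7,235.82 → -$1,545.60
  Sep: +$1,143.37 → -$402.23
  Oct: +$1,143.37 → $741.14
  Nov: +$1,143.37 → $1,884.51
  Dec: +$1,143.37 → $3,027.88
  Jan: +$1,143.37 → $4,171.25
  Feb: +$1,143.37 − $5,314.62 → $0.00
Lowest trial balance = -$1,545.60 (Aug)
Initial deposit = cushion − low point = $2,286.74 − (-$1,545.60) = $3,832.34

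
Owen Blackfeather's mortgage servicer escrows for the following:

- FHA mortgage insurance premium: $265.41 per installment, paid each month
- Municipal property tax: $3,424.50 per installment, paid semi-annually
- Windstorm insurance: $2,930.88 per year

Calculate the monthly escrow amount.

$1,080.40

FHA mortgage insurance premium = $265.41 × 12 = $3,184.92
Municipal property tax = $3,424.50 × 2 = $6,849.00
Windstorm insurance = $2,930.88
Yearly total = $12,964.80
Per month = $12,964.80 / 12 = $1,080.40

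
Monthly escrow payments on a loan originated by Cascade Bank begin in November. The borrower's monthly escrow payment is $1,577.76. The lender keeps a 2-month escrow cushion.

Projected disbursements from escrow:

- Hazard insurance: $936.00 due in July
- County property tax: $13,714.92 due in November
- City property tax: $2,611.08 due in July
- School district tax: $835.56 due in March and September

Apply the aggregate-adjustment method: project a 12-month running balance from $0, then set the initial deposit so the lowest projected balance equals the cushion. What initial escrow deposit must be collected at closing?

Cushion = 2 × $1,577.76 = $3,155.52
Trial balance (start $0, +$1,577.76 each month, − disbursements):
  Nov: +$1,577.76 − $13,714.92 → -$12,137.16
  Dec: +$1,577.76 → -$10,559.40
  Jan: +$1,577.76 → -$8,981.64
  Feb: +$1,577.76 → -$7,403.88
  Mar: +$1,577.76 − $835.56 → -$6,661.68
  Apr: +$1,577.76 → -$5,083.92
  May: +$1,577.76 → -$3,506.16
  Jun: +$1,577.76 → -$1,928.40
  Jul: +$1,577.76 − $3,547.08 → -$3,897.72
  Aug: +$1,577.76 → -$2,319.96
  Sep: +$1,577.76 − $835.56 → -$1,577.76
  Oct: +$1,577.76 → $0.00
Lowest trial balance = -$12,137.16 (Nov)
Initial deposit = cushion − low point = $3,155.52 − (-$12,137.16) = $15,292.68

$15,292.68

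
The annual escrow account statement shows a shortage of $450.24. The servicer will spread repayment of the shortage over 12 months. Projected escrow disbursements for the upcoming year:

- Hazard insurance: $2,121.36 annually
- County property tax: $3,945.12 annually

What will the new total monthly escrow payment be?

Hazard insurance: $2,121.36
County property tax: $3,945.12
Total per year = $2,121.36 + $3,945.12 = $6,066.48
Monthly escrow = $6,066.48 / 12 = $505.54
Shortage spread = $450.24 ÷ 12 = $37.52/mo
Adjusted monthly = $505.54 + $37.52 = $543.06

$543.06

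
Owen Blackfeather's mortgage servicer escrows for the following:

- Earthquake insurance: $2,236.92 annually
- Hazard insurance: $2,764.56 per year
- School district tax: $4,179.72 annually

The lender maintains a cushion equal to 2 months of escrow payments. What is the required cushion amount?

Earthquake insurance = $2,236.92 annually
Hazard insurance = $2,764.56 annually
School district tax = $4,179.72 annually
Annual escrow total = $2,236.92 + $2,764.56 + $4,179.72 = $9,181.20
Monthly escrow = $9,181.20 ÷ 12 = $765.10
Cushion = 2 × $765.10 = $1,530.20

$1,530.20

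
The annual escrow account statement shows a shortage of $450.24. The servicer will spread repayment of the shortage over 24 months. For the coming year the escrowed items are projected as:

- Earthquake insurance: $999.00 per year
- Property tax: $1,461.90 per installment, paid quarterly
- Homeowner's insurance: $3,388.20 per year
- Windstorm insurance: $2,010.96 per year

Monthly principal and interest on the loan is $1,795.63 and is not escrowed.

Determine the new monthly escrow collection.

Earthquake insurance = $999.00
Property tax = $1,461.90 × 4 = $5,847.60
Homeowner's insurance = $3,388.20
Windstorm insurance = $2,010.96
Yearly total = $999.00 + $5,847.60 + $3,388.20 + $2,010.96 = $12,245.76
Monthly escrow = $12,245.76 ÷ 12 = $1,020.48
Monthly shortage recovery: $450.24 ÷ 24 = $18.76
New monthly escrow = $1,020.48 + $18.76 = $1,039.24

$1,039.24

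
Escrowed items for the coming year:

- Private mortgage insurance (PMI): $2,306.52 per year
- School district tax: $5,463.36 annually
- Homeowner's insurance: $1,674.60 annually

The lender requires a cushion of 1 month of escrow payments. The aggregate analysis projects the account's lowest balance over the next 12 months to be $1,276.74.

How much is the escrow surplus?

$489.70

Private mortgage insurance (PMI) — $2,306.52
School district tax — $5,463.36
Homeowner's insurance — $1,674.60
Annual escrow total = $2,306.52 + $5,463.36 + $1,674.60 = $9,444.48
Per month = $9,444.48 ÷ 12 = $787.04
Cushion = 1 × $787.04 = $787.04
Excess over cushion: $1,276.74 − $787.04 = $489.70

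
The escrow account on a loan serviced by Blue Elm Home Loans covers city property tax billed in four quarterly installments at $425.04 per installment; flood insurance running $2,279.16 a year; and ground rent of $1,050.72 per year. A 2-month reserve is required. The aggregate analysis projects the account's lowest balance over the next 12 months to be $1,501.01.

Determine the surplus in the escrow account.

City property tax: $425.04 × 4 = $1,700.16 annually
Flood insurance: $2,279.16 annually
Ground rent: $1,050.72 annually
Annual escrow total = $5,030.04
Monthly = $5,030.04 ÷ 12 = $419.17
Cushion = 2 × $419.17 = $838.34
Surplus = $1,501.01 − $838.34 = $662.67

$662.67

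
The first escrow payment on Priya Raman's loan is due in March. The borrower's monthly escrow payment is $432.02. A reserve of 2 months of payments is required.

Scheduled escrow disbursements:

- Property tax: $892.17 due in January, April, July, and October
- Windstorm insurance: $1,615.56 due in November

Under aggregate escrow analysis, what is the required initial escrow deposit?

Cushion = 2 × $432.02 = $864.04
Trial balance (start $0, +$432.02 each month, − disbursements):
  Mar: +$432.02 → $432.02
  Apr: +$432.02 − $892.17 → -$28.13
  May: +$432.02 → $403.89
  Jun: +$432.02 → $835.91
  Jul: +$432.02 − $892.17 → $375.76
  Aug: +$432.02 → $807.78
  Sep: +$432.02 → $1,239.80
  Oct: +$432.02 − $892.17 → $779.65
  Nov: +$432.02 − $1,615.56 → -$403.89
  Dec: +$432.02 → $28.13
  Jan: +$432.02 − $892.17 → -$432.02
  Feb: +$432.02 → $0.00
Lowest trial balance = -$432.02 (Jan)
Initial deposit = cushion − low point = $864.04 − (-$432.02) = $1,296.06

$1,296.06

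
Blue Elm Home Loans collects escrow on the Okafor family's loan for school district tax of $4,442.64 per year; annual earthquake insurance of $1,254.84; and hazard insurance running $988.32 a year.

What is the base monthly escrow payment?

$557.15

School district tax — $4,442.64/yr
Earthquake insurance — $1,254.84/yr
Hazard insurance — $988.32/yr
Annual escrow total = $4,442.64 + $1,254.84 + $988.32 = $6,685.80
Monthly = $6,685.80 / 12 = $557.15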